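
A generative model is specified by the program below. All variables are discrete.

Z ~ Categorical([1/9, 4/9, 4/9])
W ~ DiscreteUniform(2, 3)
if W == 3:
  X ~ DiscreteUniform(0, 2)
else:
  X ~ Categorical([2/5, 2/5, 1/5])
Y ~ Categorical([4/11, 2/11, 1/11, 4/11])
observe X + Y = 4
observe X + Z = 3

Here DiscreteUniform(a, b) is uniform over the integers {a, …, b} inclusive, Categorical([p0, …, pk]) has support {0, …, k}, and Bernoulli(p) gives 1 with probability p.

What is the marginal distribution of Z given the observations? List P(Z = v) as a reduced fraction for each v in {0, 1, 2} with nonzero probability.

Enumerate traces; 4 have nonzero weight after conditioning:
  (Z=1, W=2, X=2, Y=2) weight 2/495
  (Z=1, W=3, X=2, Y=2) weight 2/297
  (Z=2, W=2, X=1, Y=3) weight 16/495
  (Z=2, W=3, X=1, Y=3) weight 8/297
Group by Z:
  weight(Z=1) = 16/1485
  weight(Z=2) = 8/135
Total weight = 16/1485 + 8/135 = 104/1485
P(Z=1 | obs) = 16/1485 / 104/1485 = 2/13
P(Z=2 | obs) = 8/135 / 104/1485 = 11/13

P(Z=1) = 2/13, P(Z=2) = 11/13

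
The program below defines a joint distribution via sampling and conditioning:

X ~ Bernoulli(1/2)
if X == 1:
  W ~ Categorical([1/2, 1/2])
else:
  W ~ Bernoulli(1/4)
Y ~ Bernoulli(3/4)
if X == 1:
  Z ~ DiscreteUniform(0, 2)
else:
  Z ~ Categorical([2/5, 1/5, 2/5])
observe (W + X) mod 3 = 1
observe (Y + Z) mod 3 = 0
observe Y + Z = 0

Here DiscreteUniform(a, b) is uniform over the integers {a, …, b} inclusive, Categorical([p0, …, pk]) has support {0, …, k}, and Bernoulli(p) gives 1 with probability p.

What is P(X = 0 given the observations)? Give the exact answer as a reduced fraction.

Enumerate traces; 2 have nonzero weight after conditioning:
  (X=0, W=1, Y=0, Z=0) weight 1/80
  (X=1, W=0, Y=0, Z=0) weight 1/48
Group by X:
  weight(X=0) = 1/80
  weight(X=1) = 1/48
Total weight = 1/80 + 1/48 = 1/30
P(X=0 | obs) = 1/80 / 1/30 = 3/8
P(X=1 | obs) = 1/48 / 1/30 = 5/8

P(X = 0 | obs) = 3/8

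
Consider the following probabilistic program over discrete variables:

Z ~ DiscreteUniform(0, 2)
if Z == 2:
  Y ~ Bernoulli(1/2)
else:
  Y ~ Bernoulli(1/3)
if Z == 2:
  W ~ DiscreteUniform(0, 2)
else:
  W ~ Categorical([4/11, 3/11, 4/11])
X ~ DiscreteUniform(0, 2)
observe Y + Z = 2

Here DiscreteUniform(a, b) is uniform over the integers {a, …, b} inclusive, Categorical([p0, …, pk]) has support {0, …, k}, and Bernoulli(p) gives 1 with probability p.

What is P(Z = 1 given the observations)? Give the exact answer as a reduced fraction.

Enumerate traces; 18 have nonzero weight after conditioning:
  (Z=1, Y=1, W=0, X=0) weight 4/297
  (Z=1, Y=1, W=0, X=1) weight 4/297
  (Z=1, Y=1, W=0, X=2) weight 4/297
  (Z=1, Y=1, W=1, X=0) weight 1/99
  (Z=1, Y=1, W=1, X=1) weight 1/99
  (Z=1, Y=1, W=1, X=2) weight 1/99
  (Z=1, Y=1, W=2, X=0) weight 4/297
  (Z=1, Y=1, W=2, X=1) weight 4/297
  (Z=2, Y=0, W=0, X=0) weight 1/54
  … 9 more
Group by Z:
  weight(Z=1) = 1/9
  weight(Z=2) = 1/6
Total weight = 1/9 + 1/6 = 5/18
P(Z=1 | obs) = 1/9 / 5/18 = 2/5
P(Z=2 | obs) = 1/6 / 5/18 = 3/5

P(Z = 1 | obs) = 2/5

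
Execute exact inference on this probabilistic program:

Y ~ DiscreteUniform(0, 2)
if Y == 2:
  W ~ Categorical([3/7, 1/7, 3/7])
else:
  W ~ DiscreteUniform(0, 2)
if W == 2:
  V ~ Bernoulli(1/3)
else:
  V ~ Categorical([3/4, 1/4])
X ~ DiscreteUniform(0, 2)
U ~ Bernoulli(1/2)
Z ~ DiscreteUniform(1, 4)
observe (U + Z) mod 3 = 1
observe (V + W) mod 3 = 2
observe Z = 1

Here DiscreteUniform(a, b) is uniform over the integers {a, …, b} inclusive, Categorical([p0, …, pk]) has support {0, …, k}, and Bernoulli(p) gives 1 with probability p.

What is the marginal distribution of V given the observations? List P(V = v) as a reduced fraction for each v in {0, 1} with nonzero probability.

Enumerate traces; 18 have nonzero weight after conditioning:
  (Y=0, W=1, V=1, X=0, U=0, Z=1) weight 1/864
  (Y=0, W=1, V=1, X=1, U=0, Z=1) weight 1/864
  (Y=0, W=1, V=1, X=2, U=0, Z=1) weight 1/864
  (Y=0, W=2, V=0, X=0, U=0, Z=1) weight 1/324
  (Y=0, W=2, V=0, X=1, U=0, Z=1) weight 1/324
  (Y=0, W=2, V=0, X=2, U=0, Z=1) weight 1/324
  (Y=1, W=1, V=1, X=0, U=0, Z=1) weight 1/864
  (Y=1, W=1, V=1, X=1, U=0, Z=1) weight 1/864
  … 10 more
Group by V:
  weight(V=0) = 23/756
  weight(V=1) = 17/2016
Total weight = 23/756 + 17/2016 = 235/6048
P(V=0 | obs) = 23/756 / 235/6048 = 184/235
P(V=1 | obs) = 17/2016 / 235/6048 = 51/235

P(V=0) = 184/235, P(V=1) = 51/235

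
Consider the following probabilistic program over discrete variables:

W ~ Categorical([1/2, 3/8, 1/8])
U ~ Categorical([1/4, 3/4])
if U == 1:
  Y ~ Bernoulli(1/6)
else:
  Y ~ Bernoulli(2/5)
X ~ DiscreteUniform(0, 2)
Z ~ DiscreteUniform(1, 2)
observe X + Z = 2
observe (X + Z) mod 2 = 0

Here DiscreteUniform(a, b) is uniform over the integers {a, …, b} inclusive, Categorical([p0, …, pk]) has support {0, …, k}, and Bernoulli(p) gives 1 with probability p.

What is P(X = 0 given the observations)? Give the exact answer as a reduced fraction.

P(X = 0 | obs) = 1/2

Enumerate traces; 24 have nonzero weight after conditioning:
  (W=0, U=0, Y=0, X=0, Z=2) weight 1/80
  (W=0, U=0, Y=0, X=1, Z=1) weight 1/80
  (W=0, U=0, Y=1, X=0, Z=2) weight 1/120
  (W=0, U=0, Y=1, X=1, Z=1) weight 1/120
  (W=0, U=1, Y=0, X=0, Z=2) weight 5/96
  (W=0, U=1, Y=0, X=1, Z=1) weight 5/96
  (W=0, U=1, Y=1, X=0, Z=2) weight 1/96
  (W=0, U=1, Y=1, X=1, Z=1) weight 1/96
  … 16 more
Group by X:
  weight(X=0) = 1/6
  weight(X=1) = 1/6
Total weight = 1/6 + 1/6 = 1/3
P(X=0 | obs) = 1/6 / 1/3 = 1/2
P(X=1 | obs) = 1/6 / 1/3 = 1/2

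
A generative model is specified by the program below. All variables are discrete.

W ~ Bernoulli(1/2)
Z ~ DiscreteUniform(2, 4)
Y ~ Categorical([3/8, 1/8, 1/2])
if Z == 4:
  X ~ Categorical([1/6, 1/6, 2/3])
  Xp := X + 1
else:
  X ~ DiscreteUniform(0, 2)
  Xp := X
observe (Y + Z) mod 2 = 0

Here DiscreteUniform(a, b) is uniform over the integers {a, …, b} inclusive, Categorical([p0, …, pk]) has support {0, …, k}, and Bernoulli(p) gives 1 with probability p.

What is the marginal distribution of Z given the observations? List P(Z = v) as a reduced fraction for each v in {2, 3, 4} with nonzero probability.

P(Z=2) = 7/15, P(Z=3) = 1/15, P(Z=4) = 7/15

Enumerate traces; 30 have nonzero weight after conditioning:
  (W=0, Z=2, Y=0, X=0) weight 1/48
  (W=0, Z=2, Y=0, X=1) weight 1/48
  (W=0, Z=2, Y=0, X=2) weight 1/48
  (W=0, Z=2, Y=2, X=0) weight 1/36
  (W=0, Z=2, Y=2, X=1) weight 1/36
  (W=0, Z=2, Y=2, X=2) weight 1/36
  (W=0, Z=3, Y=1, X=0) weight 1/144
  (W=0, Z=3, Y=1, X=1) weight 1/144
  (W=0, Z=4, Y=0, X=0) weight 1/96
  … 21 more
Group by Z:
  weight(Z=2) = 7/24
  weight(Z=3) = 1/24
  weight(Z=4) = 7/24
Total weight = 7/24 + 1/24 + 7/24 = 5/8
P(Z=2 | obs) = 7/24 / 5/8 = 7/15
P(Z=3 | obs) = 1/24 / 5/8 = 1/15
P(Z=4 | obs) = 7/24 / 5/8 = 7/15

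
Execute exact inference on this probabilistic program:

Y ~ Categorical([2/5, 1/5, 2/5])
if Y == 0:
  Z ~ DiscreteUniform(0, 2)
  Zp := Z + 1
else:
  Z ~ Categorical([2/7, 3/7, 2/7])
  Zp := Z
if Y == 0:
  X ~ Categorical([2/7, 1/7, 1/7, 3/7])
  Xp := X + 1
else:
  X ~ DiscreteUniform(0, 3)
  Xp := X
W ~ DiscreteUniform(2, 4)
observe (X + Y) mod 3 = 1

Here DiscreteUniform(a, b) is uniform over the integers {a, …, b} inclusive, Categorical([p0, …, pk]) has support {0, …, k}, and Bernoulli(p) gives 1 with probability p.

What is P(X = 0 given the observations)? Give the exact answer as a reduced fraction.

Enumerate traces; 36 have nonzero weight after conditioning:
  (Y=0, Z=0, X=1, W=2) weight 2/315
  (Y=0, Z=0, X=1, W=3) weight 2/315
  (Y=0, Z=0, X=1, W=4) weight 2/315
  (Y=0, Z=1, X=1, W=2) weight 2/315
  (Y=0, Z=1, X=1, W=3) weight 2/315
  (Y=0, Z=1, X=1, W=4) weight 2/315
  (Y=0, Z=2, X=1, W=2) weight 2/315
  (Y=0, Z=2, X=1, W=3) weight 2/315
  (Y=1, Z=0, X=0, W=2) weight 1/210
  (Y=1, Z=0, X=3, W=2) weight 1/210
  … 26 more
Group by X:
  weight(X=0) = 1/20
  weight(X=1) = 2/35
  weight(X=2) = 1/10
  weight(X=3) = 1/20
Total weight = 1/20 + 2/35 + 1/10 + 1/20 = 9/35
P(X=0 | obs) = 1/20 / 9/35 = 7/36
P(X=1 | obs) = 2/35 / 9/35 = 2/9
P(X=2 | obs) = 1/10 / 9/35 = 7/18
P(X=3 | obs) = 1/20 / 9/35 = 7/36

P(X = 0 | obs) = 7/36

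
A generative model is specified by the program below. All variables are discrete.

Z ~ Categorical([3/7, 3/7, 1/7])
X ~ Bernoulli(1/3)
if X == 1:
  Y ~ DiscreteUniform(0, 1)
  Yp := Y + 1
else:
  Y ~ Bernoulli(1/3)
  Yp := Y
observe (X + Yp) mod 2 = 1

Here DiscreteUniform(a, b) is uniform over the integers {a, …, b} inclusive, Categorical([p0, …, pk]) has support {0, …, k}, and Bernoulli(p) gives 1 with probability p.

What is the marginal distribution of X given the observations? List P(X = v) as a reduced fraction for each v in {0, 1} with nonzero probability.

P(X=0) = 4/7, P(X=1) = 3/7

Enumerate traces; 6 have nonzero weight after conditioning:
  (Z=0, X=0, Y=1) weight 2/21
  (Z=0, X=1, Y=1) weight 1/14
  (Z=1, X=0, Y=1) weight 2/21
  (Z=1, X=1, Y=1) weight 1/14
  (Z=2, X=0, Y=1) weight 2/63
  (Z=2, X=1, Y=1) weight 1/42
Group by X:
  weight(X=0) = 2/9
  weight(X=1) = 1/6
Total weight = 2/9 + 1/6 = 7/18
P(X=0 | obs) = 2/9 / 7/18 = 4/7
P(X=1 | obs) = 1/6 / 7/18 = 3/7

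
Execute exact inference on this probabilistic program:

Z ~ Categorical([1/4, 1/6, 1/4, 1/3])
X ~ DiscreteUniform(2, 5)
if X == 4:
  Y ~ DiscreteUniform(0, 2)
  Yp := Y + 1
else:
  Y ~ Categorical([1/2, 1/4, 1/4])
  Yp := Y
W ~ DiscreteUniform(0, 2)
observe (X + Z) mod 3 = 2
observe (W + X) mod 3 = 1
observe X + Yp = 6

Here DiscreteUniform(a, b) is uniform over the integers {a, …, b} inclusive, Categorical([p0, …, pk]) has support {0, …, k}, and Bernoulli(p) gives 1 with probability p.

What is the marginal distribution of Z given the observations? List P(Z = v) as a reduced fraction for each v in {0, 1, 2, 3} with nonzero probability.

P(Z=0) = 9/29, P(Z=1) = 8/29, P(Z=3) = 12/29

Enumerate traces; 3 have nonzero weight after conditioning:
  (Z=0, X=5, Y=1, W=2) weight 1/192
  (Z=1, X=4, Y=1, W=0) weight 1/216
  (Z=3, X=5, Y=1, W=2) weight 1/144
Group by Z:
  weight(Z=0) = 1/192
  weight(Z=1) = 1/216
  weight(Z=3) = 1/144
Total weight = 1/192 + 1/216 + 1/144 = 29/1728
P(Z=0 | obs) = 1/192 / 29/1728 = 9/29
P(Z=1 | obs) = 1/216 / 29/1728 = 8/29
P(Z=3 | obs) = 1/144 / 29/1728 = 12/29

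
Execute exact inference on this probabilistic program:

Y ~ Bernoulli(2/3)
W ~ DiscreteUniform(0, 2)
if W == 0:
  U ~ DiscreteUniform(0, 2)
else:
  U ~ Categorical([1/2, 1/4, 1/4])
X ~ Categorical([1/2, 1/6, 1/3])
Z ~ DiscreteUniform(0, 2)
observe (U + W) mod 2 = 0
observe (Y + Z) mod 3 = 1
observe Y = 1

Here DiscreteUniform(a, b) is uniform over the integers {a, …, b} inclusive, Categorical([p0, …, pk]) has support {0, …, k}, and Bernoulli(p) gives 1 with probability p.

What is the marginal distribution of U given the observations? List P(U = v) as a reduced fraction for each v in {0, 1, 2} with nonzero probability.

Enumerate traces; 15 have nonzero weight after conditioning:
  (Y=1, W=0, U=0, X=0, Z=0) weight 1/81
  (Y=1, W=0, U=0, X=1, Z=0) weight 1/243
  (Y=1, W=0, U=0, X=2, Z=0) weight 2/243
  (Y=1, W=0, U=2, X=0, Z=0) weight 1/81
  (Y=1, W=0, U=2, X=1, Z=0) weight 1/243
  (Y=1, W=0, U=2, X=2, Z=0) weight 2/243
  (Y=1, W=1, U=1, X=0, Z=0) weight 1/108
  (Y=1, W=1, U=1, X=1, Z=0) weight 1/324
  … 7 more
Group by U:
  weight(U=0) = 5/81
  weight(U=1) = 1/54
  weight(U=2) = 7/162
Total weight = 5/81 + 1/54 + 7/162 = 10/81
P(U=0 | obs) = 5/81 / 10/81 = 1/2
P(U=1 | obs) = 1/54 / 10/81 = 3/20
P(U=2 | obs) = 7/162 / 10/81 = 7/20

P(U=0) = 1/2, P(U=1) = 3/20, P(U=2) = 7/20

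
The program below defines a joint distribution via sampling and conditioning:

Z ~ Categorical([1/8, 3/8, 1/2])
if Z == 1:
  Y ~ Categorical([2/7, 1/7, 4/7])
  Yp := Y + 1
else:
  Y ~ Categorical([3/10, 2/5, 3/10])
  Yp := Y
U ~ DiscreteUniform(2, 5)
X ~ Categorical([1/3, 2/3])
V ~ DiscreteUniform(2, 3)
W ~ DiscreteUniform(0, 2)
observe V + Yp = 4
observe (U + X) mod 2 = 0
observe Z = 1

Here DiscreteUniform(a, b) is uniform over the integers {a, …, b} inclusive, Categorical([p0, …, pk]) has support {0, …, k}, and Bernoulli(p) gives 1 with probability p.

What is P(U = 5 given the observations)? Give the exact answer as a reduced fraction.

P(U = 5 | obs) = 1/3

Enumerate traces; 24 have nonzero weight after conditioning:
  (Z=1, Y=0, U=2, X=0, V=3, W=0) weight 1/672
  (Z=1, Y=0, U=2, X=0, V=3, W=1) weight 1/672
  (Z=1, Y=0, U=2, X=0, V=3, W=2) weight 1/672
  (Z=1, Y=0, U=3, X=1, V=3, W=0) weight 1/336
  (Z=1, Y=0, U=3, X=1, V=3, W=1) weight 1/336
  (Z=1, Y=0, U=3, X=1, V=3, W=2) weight 1/336
  (Z=1, Y=0, U=4, X=0, V=3, W=0) weight 1/672
  (Z=1, Y=0, U=4, X=0, V=3, W=1) weight 1/672
  (Z=1, Y=0, U=5, X=1, V=3, W=0) weight 1/336
  … 15 more
Group by U:
  weight(U=2) = 3/448
  weight(U=3) = 3/224
  weight(U=4) = 3/448
  weight(U=5) = 3/224
Total weight = 3/448 + 3/224 + 3/448 + 3/224 = 9/224
P(U=2 | obs) = 3/448 / 9/224 = 1/6
P(U=3 | obs) = 3/224 / 9/224 = 1/3
P(U=4 | obs) = 3/448 / 9/224 = 1/6
P(U=5 | obs) = 3/224 / 9/224 = 1/3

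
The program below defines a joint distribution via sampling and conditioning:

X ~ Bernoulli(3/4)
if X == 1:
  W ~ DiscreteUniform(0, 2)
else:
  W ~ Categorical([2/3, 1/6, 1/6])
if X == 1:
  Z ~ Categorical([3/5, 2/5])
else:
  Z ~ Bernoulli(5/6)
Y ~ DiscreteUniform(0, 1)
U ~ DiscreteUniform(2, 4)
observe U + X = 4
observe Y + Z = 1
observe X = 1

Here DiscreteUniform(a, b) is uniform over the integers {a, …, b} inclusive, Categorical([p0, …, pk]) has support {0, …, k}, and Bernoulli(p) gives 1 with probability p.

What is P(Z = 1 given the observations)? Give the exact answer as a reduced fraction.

Enumerate traces; 6 have nonzero weight after conditioning:
  (X=1, W=0, Z=0, Y=1, U=3) weight 1/40
  (X=1, W=0, Z=1, Y=0, U=3) weight 1/60
  (X=1, W=1, Z=0, Y=1, U=3) weight 1/40
  (X=1, W=1, Z=1, Y=0, U=3) weight 1/60
  (X=1, W=2, Z=0, Y=1, U=3) weight 1/40
  (X=1, W=2, Z=1, Y=0, U=3) weight 1/60
Group by Z:
  weight(Z=0) = 3/40
  weight(Z=1) = 1/20
Total weight = 3/40 + 1/20 = 1/8
P(Z=0 | obs) = 3/40 / 1/8 = 3/5
P(Z=1 | obs) = 1/20 / 1/8 = 2/5

P(Z = 1 | obs) = 2/5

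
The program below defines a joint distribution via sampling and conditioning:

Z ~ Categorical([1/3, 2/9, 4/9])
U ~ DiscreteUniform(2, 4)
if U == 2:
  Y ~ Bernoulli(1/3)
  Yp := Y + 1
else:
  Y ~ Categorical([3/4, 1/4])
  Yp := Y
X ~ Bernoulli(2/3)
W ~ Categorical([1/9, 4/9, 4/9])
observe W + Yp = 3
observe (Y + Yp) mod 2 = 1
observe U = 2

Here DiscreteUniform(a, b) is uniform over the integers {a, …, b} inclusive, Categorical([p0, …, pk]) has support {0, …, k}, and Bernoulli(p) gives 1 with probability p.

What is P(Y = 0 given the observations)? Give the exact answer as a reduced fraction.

Enumerate traces; 12 have nonzero weight after conditioning:
  (Z=0, U=2, Y=0, X=0, W=2) weight 8/729
  (Z=0, U=2, Y=0, X=1, W=2) weight 16/729
  (Z=0, U=2, Y=1, X=0, W=1) weight 4/729
  (Z=0, U=2, Y=1, X=1, W=1) weight 8/729
  (Z=1, U=2, Y=0, X=0, W=2) weight 16/2187
  (Z=1, U=2, Y=0, X=1, W=2) weight 32/2187
  (Z=1, U=2, Y=1, X=0, W=1) weight 8/2187
  (Z=1, U=2, Y=1, X=1, W=1) weight 16/2187
  … 4 more
Group by Y:
  weight(Y=0) = 8/81
  weight(Y=1) = 4/81
Total weight = 8/81 + 4/81 = 4/27
P(Y=0 | obs) = 8/81 / 4/27 = 2/3
P(Y=1 | obs) = 4/81 / 4/27 = 1/3

P(Y = 0 | obs) = 2/3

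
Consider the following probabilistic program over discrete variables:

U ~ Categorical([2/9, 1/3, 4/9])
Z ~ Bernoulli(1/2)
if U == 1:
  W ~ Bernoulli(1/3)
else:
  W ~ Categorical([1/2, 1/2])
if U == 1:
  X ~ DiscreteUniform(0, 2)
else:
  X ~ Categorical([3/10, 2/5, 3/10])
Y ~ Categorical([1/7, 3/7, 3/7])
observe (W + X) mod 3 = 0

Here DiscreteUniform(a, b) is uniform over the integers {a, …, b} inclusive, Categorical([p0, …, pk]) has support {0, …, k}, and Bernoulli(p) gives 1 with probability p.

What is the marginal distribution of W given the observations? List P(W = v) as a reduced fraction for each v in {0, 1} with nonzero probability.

Enumerate traces; 36 have nonzero weight after conditioning:
  (U=0, Z=0, W=0, X=0, Y=0) weight 1/420
  (U=0, Z=0, W=0, X=0, Y=1) weight 1/140
  (U=0, Z=0, W=0, X=0, Y=2) weight 1/140
  (U=0, Z=0, W=1, X=2, Y=0) weight 1/420
  (U=0, Z=0, W=1, X=2, Y=1) weight 1/140
  (U=0, Z=0, W=1, X=2, Y=2) weight 1/140
  (U=0, Z=1, W=0, X=0, Y=0) weight 1/420
  (U=0, Z=1, W=0, X=0, Y=1) weight 1/140
  … 28 more
Group by W:
  weight(W=0) = 47/270
  weight(W=1) = 37/270
Total weight = 47/270 + 37/270 = 14/45
P(W=0 | obs) = 47/270 / 14/45 = 47/84
P(W=1 | obs) = 37/270 / 14/45 = 37/84

P(W=0) = 47/84, P(W=1) = 37/84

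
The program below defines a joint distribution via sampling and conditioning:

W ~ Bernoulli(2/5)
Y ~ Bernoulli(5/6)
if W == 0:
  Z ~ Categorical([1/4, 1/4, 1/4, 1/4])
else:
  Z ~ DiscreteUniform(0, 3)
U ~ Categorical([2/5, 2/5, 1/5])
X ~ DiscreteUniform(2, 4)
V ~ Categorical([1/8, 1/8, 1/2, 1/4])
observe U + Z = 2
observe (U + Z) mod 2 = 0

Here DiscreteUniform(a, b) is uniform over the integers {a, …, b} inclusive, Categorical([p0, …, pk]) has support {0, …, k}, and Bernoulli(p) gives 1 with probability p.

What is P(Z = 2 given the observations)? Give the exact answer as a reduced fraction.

Enumerate traces; 144 have nonzero weight after conditioning:
  (W=0, Y=0, Z=0, U=2, X=2, V=0) weight 1/4800
  (W=0, Y=0, Z=0, U=2, X=2, V=1) weight 1/4800
  (W=0, Y=0, Z=0, U=2, X=2, V=2) weight 1/1200
  (W=0, Y=0, Z=0, U=2, X=2, V=3) weight 1/2400
  (W=0, Y=0, Z=0, U=2, X=3, V=0) weight 1/4800
  (W=0, Y=0, Z=0, U=2, X=3, V=1) weight 1/4800
  (W=0, Y=0, Z=0, U=2, X=3, V=2) weight 1/1200
  (W=0, Y=0, Z=0, U=2, X=3, V=3) weight 1/2400
  (W=0, Y=0, Z=1, U=1, X=2, V=0) weight 1/2400
  (W=0, Y=0, Z=2, U=0, X=2, V=0) weight 1/2400
  … 134 more
Group by Z:
  weight(Z=0) = 1/20
  weight(Z=1) = 1/10
  weight(Z=2) = 1/10
Total weight = 1/20 + 1/10 + 1/10 = 1/4
P(Z=0 | obs) = 1/20 / 1/4 = 1/5
P(Z=1 | obs) = 1/10 / 1/4 = 2/5
P(Z=2 | obs) = 1/10 / 1/4 = 2/5

P(Z = 2 | obs) = 2/5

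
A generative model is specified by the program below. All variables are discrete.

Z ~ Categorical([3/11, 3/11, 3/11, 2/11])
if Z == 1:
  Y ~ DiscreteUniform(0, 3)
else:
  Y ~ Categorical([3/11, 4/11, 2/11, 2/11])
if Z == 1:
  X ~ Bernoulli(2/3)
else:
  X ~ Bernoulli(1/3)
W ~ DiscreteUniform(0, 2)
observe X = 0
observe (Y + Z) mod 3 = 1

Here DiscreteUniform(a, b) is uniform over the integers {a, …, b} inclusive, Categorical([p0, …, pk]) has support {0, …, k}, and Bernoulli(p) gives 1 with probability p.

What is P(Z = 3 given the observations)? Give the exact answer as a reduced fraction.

Enumerate traces; 15 have nonzero weight after conditioning:
  (Z=0, Y=1, X=0, W=0) weight 8/363
  (Z=0, Y=1, X=0, W=1) weight 8/363
  (Z=0, Y=1, X=0, W=2) weight 8/363
  (Z=1, Y=0, X=0, W=0) weight 1/132
  (Z=1, Y=0, X=0, W=1) weight 1/132
  (Z=1, Y=0, X=0, W=2) weight 1/132
  (Z=1, Y=3, X=0, W=0) weight 1/132
  (Z=1, Y=3, X=0, W=1) weight 1/132
  (Z=2, Y=2, X=0, W=0) weight 4/363
  (Z=3, Y=1, X=0, W=0) weight 16/1089
  … 5 more
Group by Z:
  weight(Z=0) = 8/121
  weight(Z=1) = 1/22
  weight(Z=2) = 4/121
  weight(Z=3) = 16/363
Total weight = 8/121 + 1/22 + 4/121 + 16/363 = 137/726
P(Z=0 | obs) = 8/121 / 137/726 = 48/137
P(Z=1 | obs) = 1/22 / 137/726 = 33/137
P(Z=2 | obs) = 4/121 / 137/726 = 24/137
P(Z=3 | obs) = 16/363 / 137/726 = 32/137

P(Z = 3 | obs) = 32/137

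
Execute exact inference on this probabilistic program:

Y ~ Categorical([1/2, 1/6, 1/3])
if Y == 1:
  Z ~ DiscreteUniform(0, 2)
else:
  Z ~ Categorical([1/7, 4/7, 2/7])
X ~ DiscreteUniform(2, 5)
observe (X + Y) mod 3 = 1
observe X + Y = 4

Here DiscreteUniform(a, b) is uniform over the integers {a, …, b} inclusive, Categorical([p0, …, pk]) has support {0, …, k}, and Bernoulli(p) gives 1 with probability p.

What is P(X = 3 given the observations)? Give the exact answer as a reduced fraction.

P(X = 3 | obs) = 1/6

Enumerate traces; 9 have nonzero weight after conditioning:
  (Y=0, Z=0, X=4) weight 1/56
  (Y=0, Z=1, X=4) weight 1/14
  (Y=0, Z=2, X=4) weight 1/28
  (Y=1, Z=0, X=3) weight 1/72
  (Y=1, Z=1, X=3) weight 1/72
  (Y=1, Z=2, X=3) weight 1/72
  (Y=2, Z=0, X=2) weight 1/84
  (Y=2, Z=1, X=2) weight 1/21
  … 1 more
Group by X:
  weight(X=2) = 1/12
  weight(X=3) = 1/24
  weight(X=4) = 1/8
Total weight = 1/12 + 1/24 + 1/8 = 1/4
P(X=2 | obs) = 1/12 / 1/4 = 1/3
P(X=3 | obs) = 1/24 / 1/4 = 1/6
P(X=4 | obs) = 1/8 / 1/4 = 1/2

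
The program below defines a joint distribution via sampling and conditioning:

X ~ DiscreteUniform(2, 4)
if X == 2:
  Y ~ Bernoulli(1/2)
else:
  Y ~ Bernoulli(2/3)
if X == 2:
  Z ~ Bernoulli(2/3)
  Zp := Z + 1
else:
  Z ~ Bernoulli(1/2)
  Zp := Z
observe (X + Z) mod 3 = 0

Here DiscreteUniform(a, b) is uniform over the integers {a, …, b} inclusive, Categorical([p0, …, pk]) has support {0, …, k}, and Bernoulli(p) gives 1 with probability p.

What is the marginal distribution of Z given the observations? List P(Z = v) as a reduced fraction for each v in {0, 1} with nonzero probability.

Enumerate traces; 4 have nonzero weight after conditioning:
  (X=2, Y=0, Z=1) weight 1/9
  (X=2, Y=1, Z=1) weight 1/9
  (X=3, Y=0, Z=0) weight 1/18
  (X=3, Y=1, Z=0) weight 1/9
Group by Z:
  weight(Z=0) = 1/6
  weight(Z=1) = 2/9
Total weight = 1/6 + 2/9 = 7/18
P(Z=0 | obs) = 1/6 / 7/18 = 3/7
P(Z=1 | obs) = 2/9 / 7/18 = 4/7

P(Z=0) = 3/7, P(Z=1) = 4/7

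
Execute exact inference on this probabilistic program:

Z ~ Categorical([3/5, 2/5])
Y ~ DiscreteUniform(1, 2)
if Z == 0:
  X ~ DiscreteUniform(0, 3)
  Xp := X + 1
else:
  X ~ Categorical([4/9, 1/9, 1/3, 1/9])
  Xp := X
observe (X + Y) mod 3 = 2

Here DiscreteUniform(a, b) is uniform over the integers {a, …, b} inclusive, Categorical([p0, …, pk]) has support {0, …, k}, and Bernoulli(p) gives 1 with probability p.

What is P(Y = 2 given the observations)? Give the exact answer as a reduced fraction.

Enumerate traces; 6 have nonzero weight after conditioning:
  (Z=0, Y=1, X=1) weight 3/40
  (Z=0, Y=2, X=0) weight 3/40
  (Z=0, Y=2, X=3) weight 3/40
  (Z=1, Y=1, X=1) weight 1/45
  (Z=1, Y=2, X=0) weight 4/45
  (Z=1, Y=2, X=3) weight 1/45
Group by Y:
  weight(Y=1) = 7/72
  weight(Y=2) = 47/180
Total weight = 7/72 + 47/180 = 43/120
P(Y=1 | obs) = 7/72 / 43/120 = 35/129
P(Y=2 | obs) = 47/180 / 43/120 = 94/129

P(Y = 2 | obs) = 94/129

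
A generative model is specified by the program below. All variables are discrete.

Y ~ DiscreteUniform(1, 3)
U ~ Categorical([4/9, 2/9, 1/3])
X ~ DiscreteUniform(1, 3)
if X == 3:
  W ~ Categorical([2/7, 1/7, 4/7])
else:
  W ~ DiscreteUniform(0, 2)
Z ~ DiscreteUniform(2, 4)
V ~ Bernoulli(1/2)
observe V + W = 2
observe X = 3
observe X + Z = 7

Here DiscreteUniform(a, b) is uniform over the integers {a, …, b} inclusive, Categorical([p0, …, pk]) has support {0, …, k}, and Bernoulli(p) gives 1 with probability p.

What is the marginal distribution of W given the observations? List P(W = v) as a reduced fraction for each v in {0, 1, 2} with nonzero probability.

P(W=1) = 1/5, P(W=2) = 4/5

Enumerate traces; 18 have nonzero weight after conditioning:
  (Y=1, U=0, X=3, W=1, Z=4, V=1) weight 2/1701
  (Y=1, U=0, X=3, W=2, Z=4, V=0) weight 8/1701
  (Y=1, U=1, X=3, W=1, Z=4, V=1) weight 1/1701
  (Y=1, U=1, X=3, W=2, Z=4, V=0) weight 4/1701
  (Y=1, U=2, X=3, W=1, Z=4, V=1) weight 1/1134
  (Y=1, U=2, X=3, W=2, Z=4, V=0) weight 2/567
  (Y=2, U=0, X=3, W=1, Z=4, V=1) weight 2/1701
  (Y=2, U=0, X=3, W=2, Z=4, V=0) weight 8/1701
  … 10 more
Group by W:
  weight(W=1) = 1/126
  weight(W=2) = 2/63
Total weight = 1/126 + 2/63 = 5/126
P(W=1 | obs) = 1/126 / 5/126 = 1/5
P(W=2 | obs) = 2/63 / 5/126 = 4/5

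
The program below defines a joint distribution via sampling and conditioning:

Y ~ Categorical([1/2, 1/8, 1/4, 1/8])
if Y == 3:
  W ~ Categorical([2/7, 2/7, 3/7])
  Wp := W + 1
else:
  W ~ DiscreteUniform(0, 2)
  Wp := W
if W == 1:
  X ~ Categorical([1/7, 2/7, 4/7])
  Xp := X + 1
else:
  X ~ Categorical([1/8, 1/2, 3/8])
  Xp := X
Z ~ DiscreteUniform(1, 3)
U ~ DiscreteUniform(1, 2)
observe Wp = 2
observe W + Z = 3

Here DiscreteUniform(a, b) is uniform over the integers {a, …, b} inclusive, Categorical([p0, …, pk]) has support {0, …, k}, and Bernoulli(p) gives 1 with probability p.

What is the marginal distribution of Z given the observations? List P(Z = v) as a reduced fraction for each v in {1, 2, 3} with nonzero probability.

P(Z=1) = 49/55, P(Z=2) = 6/55

Enumerate traces; 24 have nonzero weight after conditioning:
  (Y=0, W=2, X=0, Z=1, U=1) weight 1/288
  (Y=0, W=2, X=0, Z=1, U=2) weight 1/288
  (Y=0, W=2, X=1, Z=1, U=1) weight 1/72
  (Y=0, W=2, X=1, Z=1, U=2) weight 1/72
  (Y=0, W=2, X=2, Z=1, U=1) weight 1/96
  (Y=0, W=2, X=2, Z=1, U=2) weight 1/96
  (Y=1, W=2, X=0, Z=1, U=1) weight 1/1152
  (Y=1, W=2, X=0, Z=1, U=2) weight 1/1152
  (Y=3, W=1, X=0, Z=2, U=1) weight 1/1176
  … 15 more
Group by Z:
  weight(Z=1) = 7/72
  weight(Z=2) = 1/84
Total weight = 7/72 + 1/84 = 55/504
P(Z=1 | obs) = 7/72 / 55/504 = 49/55
P(Z=2 | obs) = 1/84 / 55/504 = 6/55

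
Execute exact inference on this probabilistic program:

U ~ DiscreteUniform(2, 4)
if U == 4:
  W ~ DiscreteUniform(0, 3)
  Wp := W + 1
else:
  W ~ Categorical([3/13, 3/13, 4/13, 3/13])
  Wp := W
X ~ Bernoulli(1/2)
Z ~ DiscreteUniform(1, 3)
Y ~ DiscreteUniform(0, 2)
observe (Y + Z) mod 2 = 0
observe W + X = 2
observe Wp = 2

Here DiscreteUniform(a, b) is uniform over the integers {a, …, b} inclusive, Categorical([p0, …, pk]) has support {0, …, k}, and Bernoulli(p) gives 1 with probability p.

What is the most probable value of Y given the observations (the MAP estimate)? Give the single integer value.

Enumerate traces; 12 have nonzero weight after conditioning:
  (U=2, W=2, X=0, Z=1, Y=1) weight 2/351
  (U=2, W=2, X=0, Z=2, Y=0) weight 2/351
  (U=2, W=2, X=0, Z=2, Y=2) weight 2/351
  (U=2, W=2, X=0, Z=3, Y=1) weight 2/351
  (U=3, W=2, X=0, Z=1, Y=1) weight 2/351
  (U=3, W=2, X=0, Z=2, Y=0) weight 2/351
  (U=3, W=2, X=0, Z=2, Y=2) weight 2/351
  (U=3, W=2, X=0, Z=3, Y=1) weight 2/351
  … 4 more
Group by Y:
  weight(Y=0) = 5/312
  weight(Y=1) = 5/156
  weight(Y=2) = 5/312
Total weight = 5/312 + 5/156 + 5/312 = 5/78
P(Y=0 | obs) = 5/312 / 5/78 = 1/4
P(Y=1 | obs) = 5/156 / 5/78 = 1/2
P(Y=2 | obs) = 5/312 / 5/78 = 1/4
argmax = 1

argmax_v P(Y = v | obs) = 1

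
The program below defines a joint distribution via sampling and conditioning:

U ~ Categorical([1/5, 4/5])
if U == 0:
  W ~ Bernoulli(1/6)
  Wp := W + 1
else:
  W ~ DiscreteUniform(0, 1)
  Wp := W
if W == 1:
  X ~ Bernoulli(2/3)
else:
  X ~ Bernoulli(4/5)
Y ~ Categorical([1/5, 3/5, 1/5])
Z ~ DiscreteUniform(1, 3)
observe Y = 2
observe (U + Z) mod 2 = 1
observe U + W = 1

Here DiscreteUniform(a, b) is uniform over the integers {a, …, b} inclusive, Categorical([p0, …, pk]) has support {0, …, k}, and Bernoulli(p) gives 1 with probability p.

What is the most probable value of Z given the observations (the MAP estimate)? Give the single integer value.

Enumerate traces; 6 have nonzero weight after conditioning:
  (U=0, W=1, X=0, Y=2, Z=1) weight 1/1350
  (U=0, W=1, X=0, Y=2, Z=3) weight 1/1350
  (U=0, W=1, X=1, Y=2, Z=1) weight 1/675
  (U=0, W=1, X=1, Y=2, Z=3) weight 1/675
  (U=1, W=0, X=0, Y=2, Z=2) weight 2/375
  (U=1, W=0, X=1, Y=2, Z=2) weight 8/375
Group by Z:
  weight(Z=1) = 1/450
  weight(Z=2) = 2/75
  weight(Z=3) = 1/450
Total weight = 1/450 + 2/75 + 1/450 = 7/225
P(Z=1 | obs) = 1/450 / 7/225 = 1/14
P(Z=2 | obs) = 2/75 / 7/225 = 6/7
P(Z=3 | obs) = 1/450 / 7/225 = 1/14
argmax = 2

argmax_v P(Z = v | obs) = 2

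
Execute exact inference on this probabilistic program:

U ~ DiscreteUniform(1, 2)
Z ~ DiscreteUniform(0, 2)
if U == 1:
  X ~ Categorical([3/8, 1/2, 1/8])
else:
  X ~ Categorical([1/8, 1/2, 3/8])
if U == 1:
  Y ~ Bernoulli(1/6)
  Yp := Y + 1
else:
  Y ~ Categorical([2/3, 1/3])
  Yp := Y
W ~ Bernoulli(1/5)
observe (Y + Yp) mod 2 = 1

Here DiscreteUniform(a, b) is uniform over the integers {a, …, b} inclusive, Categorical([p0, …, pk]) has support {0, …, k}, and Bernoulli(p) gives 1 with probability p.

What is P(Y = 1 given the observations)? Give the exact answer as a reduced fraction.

P(Y = 1 | obs) = 1/6

Enumerate traces; 36 have nonzero weight after conditioning:
  (U=1, Z=0, X=0, Y=0, W=0) weight 1/24
  (U=1, Z=0, X=0, Y=0, W=1) weight 1/96
  (U=1, Z=0, X=0, Y=1, W=0) weight 1/120
  (U=1, Z=0, X=0, Y=1, W=1) weight 1/480
  (U=1, Z=0, X=1, Y=0, W=0) weight 1/18
  (U=1, Z=0, X=1, Y=0, W=1) weight 1/72
  (U=1, Z=0, X=1, Y=1, W=0) weight 1/90
  (U=1, Z=0, X=1, Y=1, W=1) weight 1/360
  … 28 more
Group by Y:
  weight(Y=0) = 5/12
  weight(Y=1) = 1/12
Total weight = 5/12 + 1/12 = 1/2
P(Y=0 | obs) = 5/12 / 1/2 = 5/6
P(Y=1 | obs) = 1/12 / 1/2 = 1/6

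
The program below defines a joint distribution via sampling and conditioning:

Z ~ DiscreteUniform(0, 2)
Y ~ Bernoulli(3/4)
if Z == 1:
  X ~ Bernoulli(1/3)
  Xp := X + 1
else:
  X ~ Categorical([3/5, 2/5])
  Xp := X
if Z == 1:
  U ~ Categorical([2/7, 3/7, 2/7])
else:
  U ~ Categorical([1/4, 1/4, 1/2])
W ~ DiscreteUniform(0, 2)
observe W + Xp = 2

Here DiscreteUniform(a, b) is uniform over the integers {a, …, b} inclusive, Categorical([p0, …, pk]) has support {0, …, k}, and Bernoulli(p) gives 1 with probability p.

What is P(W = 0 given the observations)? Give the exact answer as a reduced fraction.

Enumerate traces; 36 have nonzero weight after conditioning:
  (Z=0, Y=0, X=0, U=0, W=2) weight 1/240
  (Z=0, Y=0, X=0, U=1, W=2) weight 1/240
  (Z=0, Y=0, X=0, U=2, W=2) weight 1/120
  (Z=0, Y=0, X=1, U=0, W=1) weight 1/360
  (Z=0, Y=0, X=1, U=1, W=1) weight 1/360
  (Z=0, Y=0, X=1, U=2, W=1) weight 1/180
  (Z=0, Y=1, X=0, U=0, W=2) weight 1/80
  (Z=0, Y=1, X=0, U=1, W=2) weight 1/80
  (Z=1, Y=0, X=1, U=0, W=0) weight 1/378
  … 27 more
Group by W:
  weight(W=0) = 1/27
  weight(W=1) = 22/135
  weight(W=2) = 2/15
Total weight = 1/27 + 22/135 + 2/15 = 1/3
P(W=0 | obs) = 1/27 / 1/3 = 1/9
P(W=1 | obs) = 22/135 / 1/3 = 22/45
P(W=2 | obs) = 2/15 / 1/3 = 2/5

P(W = 0 | obs) = 1/9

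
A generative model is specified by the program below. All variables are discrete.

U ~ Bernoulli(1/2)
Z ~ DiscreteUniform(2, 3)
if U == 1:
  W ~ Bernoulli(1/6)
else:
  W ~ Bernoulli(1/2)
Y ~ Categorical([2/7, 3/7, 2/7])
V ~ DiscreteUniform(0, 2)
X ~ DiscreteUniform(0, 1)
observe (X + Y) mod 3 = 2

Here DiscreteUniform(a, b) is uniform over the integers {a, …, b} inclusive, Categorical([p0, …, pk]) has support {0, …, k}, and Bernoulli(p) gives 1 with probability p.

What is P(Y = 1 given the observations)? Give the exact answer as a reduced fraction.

P(Y = 1 | obs) = 3/5

Enumerate traces; 48 have nonzero weight after conditioning:
  (U=0, Z=2, W=0, Y=1, V=0, X=1) weight 1/112
  (U=0, Z=2, W=0, Y=1, V=1, X=1) weight 1/112
  (U=0, Z=2, W=0, Y=1, V=2, X=1) weight 1/112
  (U=0, Z=2, W=0, Y=2, V=0, X=0) weight 1/168
  (U=0, Z=2, W=0, Y=2, V=1, X=0) weight 1/168
  (U=0, Z=2, W=0, Y=2, V=2, X=0) weight 1/168
  (U=0, Z=2, W=1, Y=1, V=0, X=1) weight 1/112
  (U=0, Z=2, W=1, Y=1, V=1, X=1) weight 1/112
  … 40 more
Group by Y:
  weight(Y=1) = 3/14
  weight(Y=2) = 1/7
Total weight = 3/14 + 1/7 = 5/14
P(Y=1 | obs) = 3/14 / 5/14 = 3/5
P(Y=2 | obs) = 1/7 / 5/14 = 2/5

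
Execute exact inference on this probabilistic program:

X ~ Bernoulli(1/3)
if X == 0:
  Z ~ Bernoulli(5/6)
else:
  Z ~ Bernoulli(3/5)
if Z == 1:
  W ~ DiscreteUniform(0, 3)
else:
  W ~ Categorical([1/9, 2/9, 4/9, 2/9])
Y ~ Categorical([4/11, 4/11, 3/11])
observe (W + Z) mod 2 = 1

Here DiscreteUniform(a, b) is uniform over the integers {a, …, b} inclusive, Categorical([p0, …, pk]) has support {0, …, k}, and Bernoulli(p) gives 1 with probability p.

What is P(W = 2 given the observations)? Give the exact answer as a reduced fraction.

Enumerate traces; 24 have nonzero weight after conditioning:
  (X=0, Z=0, W=1, Y=0) weight 8/891
  (X=0, Z=0, W=1, Y=1) weight 8/891
  (X=0, Z=0, W=1, Y=2) weight 2/297
  (X=0, Z=0, W=3, Y=0) weight 8/891
  (X=0, Z=0, W=3, Y=1) weight 8/891
  (X=0, Z=0, W=3, Y=2) weight 2/297
  (X=0, Z=1, W=0, Y=0) weight 5/99
  (X=0, Z=1, W=0, Y=1) weight 5/99
  (X=0, Z=1, W=2, Y=0) weight 5/99
  … 15 more
Group by W:
  weight(W=0) = 17/90
  weight(W=1) = 22/405
  weight(W=2) = 17/90
  weight(W=3) = 22/405
Total weight = 17/90 + 22/405 + 17/90 + 22/405 = 197/405
P(W=0 | obs) = 17/90 / 197/405 = 153/394
P(W=1 | obs) = 22/405 / 197/405 = 22/197
P(W=2 | obs) = 17/90 / 197/405 = 153/394
P(W=3 | obs) = 22/405 / 197/405 = 22/197

P(W = 2 | obs) = 153/394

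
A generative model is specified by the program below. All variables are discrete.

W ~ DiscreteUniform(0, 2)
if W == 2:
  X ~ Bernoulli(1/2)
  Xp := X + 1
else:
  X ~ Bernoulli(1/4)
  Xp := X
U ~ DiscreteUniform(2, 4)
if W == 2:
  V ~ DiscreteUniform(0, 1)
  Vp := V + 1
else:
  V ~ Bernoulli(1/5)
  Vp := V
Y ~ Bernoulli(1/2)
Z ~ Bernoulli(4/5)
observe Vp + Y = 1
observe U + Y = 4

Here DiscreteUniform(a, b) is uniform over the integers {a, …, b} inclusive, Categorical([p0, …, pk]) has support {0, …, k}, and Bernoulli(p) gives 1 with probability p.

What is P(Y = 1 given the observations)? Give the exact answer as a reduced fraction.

Enumerate traces; 20 have nonzero weight after conditioning:
  (W=0, X=0, U=3, V=0, Y=1, Z=0) weight 1/150
  (W=0, X=0, U=3, V=0, Y=1, Z=1) weight 2/75
  (W=0, X=0, U=4, V=1, Y=0, Z=0) weight 1/600
  (W=0, X=0, U=4, V=1, Y=0, Z=1) weight 1/150
  (W=0, X=1, U=3, V=0, Y=1, Z=0) weight 1/450
  (W=0, X=1, U=3, V=0, Y=1, Z=1) weight 2/225
  (W=0, X=1, U=4, V=1, Y=0, Z=0) weight 1/1800
  (W=0, X=1, U=4, V=1, Y=0, Z=1) weight 1/450
  … 12 more
Group by Y:
  weight(Y=0) = 1/20
  weight(Y=1) = 4/45
Total weight = 1/20 + 4/45 = 5/36
P(Y=0 | obs) = 1/20 / 5/36 = 9/25
P(Y=1 | obs) = 4/45 / 5/36 = 16/25

P(Y = 1 | obs) = 16/25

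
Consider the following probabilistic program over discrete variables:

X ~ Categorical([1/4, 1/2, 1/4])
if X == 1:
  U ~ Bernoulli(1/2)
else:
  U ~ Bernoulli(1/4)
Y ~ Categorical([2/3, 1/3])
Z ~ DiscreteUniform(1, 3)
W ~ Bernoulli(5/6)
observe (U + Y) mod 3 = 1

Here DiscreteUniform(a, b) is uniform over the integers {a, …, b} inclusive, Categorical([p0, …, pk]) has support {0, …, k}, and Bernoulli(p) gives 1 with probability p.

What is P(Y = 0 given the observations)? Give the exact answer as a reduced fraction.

Enumerate traces; 36 have nonzero weight after conditioning:
  (X=0, U=0, Y=1, Z=1, W=0) weight 1/288
  (X=0, U=0, Y=1, Z=1, W=1) weight 5/288
  (X=0, U=0, Y=1, Z=2, W=0) weight 1/288
  (X=0, U=0, Y=1, Z=2, W=1) weight 5/288
  (X=0, U=0, Y=1, Z=3, W=0) weight 1/288
  (X=0, U=0, Y=1, Z=3, W=1) weight 5/288
  (X=0, U=1, Y=0, Z=1, W=0) weight 1/432
  (X=0, U=1, Y=0, Z=1, W=1) weight 5/432
  … 28 more
Group by Y:
  weight(Y=0) = 1/4
  weight(Y=1) = 5/24
Total weight = 1/4 + 5/24 = 11/24
P(Y=0 | obs) = 1/4 / 11/24 = 6/11
P(Y=1 | obs) = 5/24 / 11/24 = 5/11

P(Y = 0 | obs) = 6/11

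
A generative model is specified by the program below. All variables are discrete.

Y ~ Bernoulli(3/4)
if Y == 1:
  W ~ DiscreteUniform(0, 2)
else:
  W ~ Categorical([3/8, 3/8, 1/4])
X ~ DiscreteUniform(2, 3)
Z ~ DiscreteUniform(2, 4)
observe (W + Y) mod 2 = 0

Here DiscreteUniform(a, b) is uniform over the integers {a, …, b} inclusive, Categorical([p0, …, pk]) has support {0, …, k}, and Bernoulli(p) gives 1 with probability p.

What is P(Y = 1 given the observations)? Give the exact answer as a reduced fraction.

P(Y = 1 | obs) = 8/13

Enumerate traces; 18 have nonzero weight after conditioning:
  (Y=0, W=0, X=2, Z=2) weight 1/64
  (Y=0, W=0, X=2, Z=3) weight 1/64
  (Y=0, W=0, X=2, Z=4) weight 1/64
  (Y=0, W=0, X=3, Z=2) weight 1/64
  (Y=0, W=0, X=3, Z=3) weight 1/64
  (Y=0, W=0, X=3, Z=4) weight 1/64
  (Y=0, W=2, X=2, Z=2) weight 1/96
  (Y=0, W=2, X=2, Z=3) weight 1/96
  (Y=1, W=1, X=2, Z=2) weight 1/24
  … 9 more
Group by Y:
  weight(Y=0) = 5/32
  weight(Y=1) = 1/4
Total weight = 5/32 + 1/4 = 13/32
P(Y=0 | obs) = 5/32 / 13/32 = 5/13
P(Y=1 | obs) = 1/4 / 13/32 = 8/13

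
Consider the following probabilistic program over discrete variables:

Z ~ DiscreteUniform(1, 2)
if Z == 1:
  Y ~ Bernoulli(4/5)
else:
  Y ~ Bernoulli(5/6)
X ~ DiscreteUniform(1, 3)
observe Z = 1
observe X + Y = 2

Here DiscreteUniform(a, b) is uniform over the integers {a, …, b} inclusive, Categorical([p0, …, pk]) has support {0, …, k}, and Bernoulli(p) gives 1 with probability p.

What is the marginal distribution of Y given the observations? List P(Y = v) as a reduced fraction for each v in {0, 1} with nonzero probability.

P(Y=0) = 1/5, P(Y=1) = 4/5

Enumerate traces; 2 have nonzero weight after conditioning:
  (Z=1, Y=0, X=2) weight 1/30
  (Z=1, Y=1, X=1) weight 2/15
Group by Y:
  weight(Y=0) = 1/30
  weight(Y=1) = 2/15
Total weight = 1/30 + 2/15 = 1/6
P(Y=0 | obs) = 1/30 / 1/6 = 1/5
P(Y=1 | obs) = 2/15 / 1/6 = 4/5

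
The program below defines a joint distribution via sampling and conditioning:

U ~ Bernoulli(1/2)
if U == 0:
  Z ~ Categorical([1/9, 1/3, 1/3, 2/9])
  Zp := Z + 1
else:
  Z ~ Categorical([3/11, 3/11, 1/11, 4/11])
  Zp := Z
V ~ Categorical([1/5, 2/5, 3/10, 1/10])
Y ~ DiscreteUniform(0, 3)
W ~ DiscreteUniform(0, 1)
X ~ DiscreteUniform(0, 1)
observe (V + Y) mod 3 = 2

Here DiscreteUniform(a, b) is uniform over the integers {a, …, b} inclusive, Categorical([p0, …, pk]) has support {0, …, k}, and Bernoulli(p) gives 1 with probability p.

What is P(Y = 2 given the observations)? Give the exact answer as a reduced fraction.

P(Y = 2 | obs) = 3/13

Enumerate traces; 160 have nonzero weight after conditioning:
  (U=0, Z=0, V=0, Y=2, W=0, X=0) weight 1/1440
  (U=0, Z=0, V=0, Y=2, W=0, X=1) weight 1/1440
  (U=0, Z=0, V=0, Y=2, W=1, X=0) weight 1/1440
  (U=0, Z=0, V=0, Y=2, W=1, X=1) weight 1/1440
  (U=0, Z=0, V=1, Y=1, W=0, X=0) weight 1/720
  (U=0, Z=0, V=1, Y=1, W=0, X=1) weight 1/720
  (U=0, Z=0, V=1, Y=1, W=1, X=0) weight 1/720
  (U=0, Z=0, V=1, Y=1, W=1, X=1) weight 1/720
  (U=0, Z=0, V=2, Y=0, W=0, X=0) weight 1/960
  (U=0, Z=0, V=2, Y=3, W=0, X=0) weight 1/960
  … 150 more
Group by Y:
  weight(Y=0) = 3/40
  weight(Y=1) = 1/10
  weight(Y=2) = 3/40
  weight(Y=3) = 3/40
Total weight = 3/40 + 1/10 + 3/40 + 3/40 = 13/40
P(Y=0 | obs) = 3/40 / 13/40 = 3/13
P(Y=1 | obs) = 1/10 / 13/40 = 4/13
P(Y=2 | obs) = 3/40 / 13/40 = 3/13
P(Y=3 | obs) = 3/40 / 13/40 = 3/13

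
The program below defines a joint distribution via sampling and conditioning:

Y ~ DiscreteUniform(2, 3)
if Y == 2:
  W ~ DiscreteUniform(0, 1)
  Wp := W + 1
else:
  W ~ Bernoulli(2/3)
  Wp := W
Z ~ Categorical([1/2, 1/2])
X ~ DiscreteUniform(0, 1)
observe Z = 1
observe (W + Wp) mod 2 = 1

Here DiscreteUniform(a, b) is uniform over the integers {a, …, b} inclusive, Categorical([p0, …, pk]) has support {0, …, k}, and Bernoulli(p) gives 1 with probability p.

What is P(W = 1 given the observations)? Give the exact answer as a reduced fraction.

Enumerate traces; 4 have nonzero weight after conditioning:
  (Y=2, W=0, Z=1, X=0) weight 1/16
  (Y=2, W=0, Z=1, X=1) weight 1/16
  (Y=2, W=1, Z=1, X=0) weight 1/16
  (Y=2, W=1, Z=1, X=1) weight 1/16
Group by W:
  weight(W=0) = 1/8
  weight(W=1) = 1/8
Total weight = 1/8 + 1/8 = 1/4
P(W=0 | obs) = 1/8 / 1/4 = 1/2
P(W=1 | obs) = 1/8 / 1/4 = 1/2

P(W = 1 | obs) = 1/2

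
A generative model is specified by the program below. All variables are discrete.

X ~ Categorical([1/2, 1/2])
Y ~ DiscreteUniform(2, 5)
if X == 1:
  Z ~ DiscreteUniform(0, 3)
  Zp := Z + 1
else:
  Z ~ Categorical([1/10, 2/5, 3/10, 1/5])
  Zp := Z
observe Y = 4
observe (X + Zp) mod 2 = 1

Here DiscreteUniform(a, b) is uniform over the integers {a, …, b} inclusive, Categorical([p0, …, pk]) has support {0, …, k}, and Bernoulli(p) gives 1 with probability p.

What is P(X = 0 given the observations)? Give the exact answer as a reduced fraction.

Enumerate traces; 4 have nonzero weight after conditioning:
  (X=0, Y=4, Z=1) weight 1/20
  (X=0, Y=4, Z=3) weight 1/40
  (X=1, Y=4, Z=1) weight 1/32
  (X=1, Y=4, Z=3) weight 1/32
Group by X:
  weight(X=0) = 3/40
  weight(X=1) = 1/16
Total weight = 3/40 + 1/16 = 11/80
P(X=0 | obs) = 3/40 / 11/80 = 6/11
P(X=1 | obs) = 1/16 / 11/80 = 5/11

P(X = 0 | obs) = 6/11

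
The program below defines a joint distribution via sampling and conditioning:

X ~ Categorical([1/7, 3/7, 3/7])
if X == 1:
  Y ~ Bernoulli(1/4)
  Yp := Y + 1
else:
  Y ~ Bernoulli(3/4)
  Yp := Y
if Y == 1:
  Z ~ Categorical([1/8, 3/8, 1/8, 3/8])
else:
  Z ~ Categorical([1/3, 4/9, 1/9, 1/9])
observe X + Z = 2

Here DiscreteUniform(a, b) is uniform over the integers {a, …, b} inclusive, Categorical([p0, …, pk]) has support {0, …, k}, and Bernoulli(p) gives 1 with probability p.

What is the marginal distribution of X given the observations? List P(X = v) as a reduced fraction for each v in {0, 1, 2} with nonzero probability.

Enumerate traces; 6 have nonzero weight after conditioning:
  (X=0, Y=0, Z=2) weight 1/252
  (X=0, Y=1, Z=2) weight 3/224
  (X=1, Y=0, Z=1) weight 1/7
  (X=1, Y=1, Z=1) weight 9/224
  (X=2, Y=0, Z=0) weight 1/28
  (X=2, Y=1, Z=0) weight 9/224
Group by X:
  weight(X=0) = 5/288
  weight(X=1) = 41/224
  weight(X=2) = 17/224
Total weight = 5/288 + 41/224 + 17/224 = 557/2016
P(X=0 | obs) = 5/288 / 557/2016 = 35/557
P(X=1 | obs) = 41/224 / 557/2016 = 369/557
P(X=2 | obs) = 17/224 / 557/2016 = 153/557

P(X=0) = 35/557, P(X=1) = 369/557, P(X=2) = 153/557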